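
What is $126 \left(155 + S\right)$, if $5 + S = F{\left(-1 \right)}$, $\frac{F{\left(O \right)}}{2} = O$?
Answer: $18648$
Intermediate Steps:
$F{\left(O \right)} = 2 O$
$S = -7$ ($S = -5 + 2 \left(-1\right) = -5 - 2 = -7$)
$126 \left(155 + S\right) = 126 \left(155 - 7\right) = 126 \cdot 148 = 18648$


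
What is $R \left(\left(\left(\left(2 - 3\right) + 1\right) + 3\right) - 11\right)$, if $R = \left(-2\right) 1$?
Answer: $16$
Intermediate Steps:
$R = -2$
$R \left(\left(\left(\left(2 - 3\right) + 1\right) + 3\right) - 11\right) = - 2 \left(\left(\left(\left(2 - 3\right) + 1\right) + 3\right) - 11\right) = - 2 \left(\left(\left(-1 + 1\right) + 3\right) - 11\right) = - 2 \left(\left(0 + 3\right) - 11\right) = - 2 \left(3 - 11\right) = \left(-2\right) \left(-8\right) = 16$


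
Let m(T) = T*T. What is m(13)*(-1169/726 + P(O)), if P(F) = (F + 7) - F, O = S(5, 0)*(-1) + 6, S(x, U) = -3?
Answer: 661297/726 ≈ 910.88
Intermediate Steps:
O = 9 (O = -3*(-1) + 6 = 3 + 6 = 9)
P(F) = 7 (P(F) = (7 + F) - F = 7)
m(T) = T²
m(13)*(-1169/726 + P(O)) = 13²*(-1169/726 + 7) = 169*(-1169*1/726 + 7) = 169*(-1169/726 + 7) = 169*(3913/726) = 661297/726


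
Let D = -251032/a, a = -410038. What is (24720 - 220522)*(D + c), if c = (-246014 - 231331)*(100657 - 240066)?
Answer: -2671372336109167940822/205019 ≈ -1.3030e+16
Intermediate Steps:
c = 66546189105 (c = -477345*(-139409) = 66546189105)
D = 125516/205019 (D = -251032/(-410038) = -251032*(-1/410038) = 125516/205019 ≈ 0.61222)
(24720 - 220522)*(D + c) = (24720 - 220522)*(125516/205019 + 66546189105) = -195802*13643233144243511/205019 = -2671372336109167940822/205019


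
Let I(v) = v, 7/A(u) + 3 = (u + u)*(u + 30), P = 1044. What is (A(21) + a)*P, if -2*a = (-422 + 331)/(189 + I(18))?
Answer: 166054/713 ≈ 232.89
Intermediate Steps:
A(u) = 7/(-3 + 2*u*(30 + u)) (A(u) = 7/(-3 + (u + u)*(u + 30)) = 7/(-3 + (2*u)*(30 + u)) = 7/(-3 + 2*u*(30 + u)))
a = 91/414 (a = -(-422 + 331)/(2*(189 + 18)) = -(-91)/(2*207) = -1/2*(-91/207) = 91/414 ≈ 0.21981)
(A(21) + a)*P = (7/(-3 + 2*21**2 + 60*21) + 91/414)*1044 = (7/(-3 + 2*441 + 1260) + 91/414)*1044 = (7/(-3 + 882 + 1260) + 91/414)*1044 = (7/2139 + 91/414)*1044 = (2863/12834)*1044 = 166054/713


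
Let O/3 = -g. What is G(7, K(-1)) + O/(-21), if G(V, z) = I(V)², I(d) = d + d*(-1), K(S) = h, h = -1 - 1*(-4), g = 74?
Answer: 74/7 ≈ 10.571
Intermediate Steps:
h = 3 (h = -1 + 4 = 3)
O = -222 (O = 3*(-1*74) = 3*(-74) = -222)
K(S) = 3
I(d) = 0 (I(d) = d - d = 0)
G(V, z) = 0 (G(V, z) = 0² = 0)
G(7, K(-1)) + O/(-21) = 0 - 222/(-21) = 0 - 1/21*(-222) = 0 + 74/7 = 74/7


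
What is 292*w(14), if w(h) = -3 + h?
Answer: 3212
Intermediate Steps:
292*w(14) = 292*(-3 + 14) = 292*11 = 3212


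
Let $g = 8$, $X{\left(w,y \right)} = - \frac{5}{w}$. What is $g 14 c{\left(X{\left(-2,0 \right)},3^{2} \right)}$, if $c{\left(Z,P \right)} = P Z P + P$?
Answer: $23688$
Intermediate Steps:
$c{\left(Z,P \right)} = P + Z P^{2}$ ($c{\left(Z,P \right)} = Z P^{2} + P = P + Z P^{2}$)
$g 14 c{\left(X{\left(-2,0 \right)},3^{2} \right)} = 8 \cdot 14 \cdot 3^{2} \left(1 + 3^{2} \left(- \frac{5}{-2}\right)\right) = 112 \cdot 9 \left(1 + 9 \left(\left(-5\right) \left(- \frac{1}{2}\right)\right)\right) = 112 \cdot 9 \left(1 + 9 \cdot \frac{5}{2}\right) = 112 \cdot 9 \left(1 + \frac{45}{2}\right) = 112 \cdot 9 \cdot \frac{47}{2} = 112 \cdot \frac{423}{2} = 23688$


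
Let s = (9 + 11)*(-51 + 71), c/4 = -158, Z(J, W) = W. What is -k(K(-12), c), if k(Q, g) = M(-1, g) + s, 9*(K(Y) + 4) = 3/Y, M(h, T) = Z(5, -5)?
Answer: -395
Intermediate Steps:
c = -632 (c = 4*(-158) = -632)
M(h, T) = -5
s = 400 (s = 20*20 = 400)
K(Y) = -4 + 1/(3*Y) (K(Y) = -4 + (3/Y)/9 = -4 + 1/(3*Y))
k(Q, g) = 395 (k(Q, g) = -5 + 400 = 395)
-k(K(-12), c) = -1*395 = -395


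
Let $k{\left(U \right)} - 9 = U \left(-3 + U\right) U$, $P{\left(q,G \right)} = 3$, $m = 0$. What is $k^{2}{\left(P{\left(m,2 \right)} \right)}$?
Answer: $81$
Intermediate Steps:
$k{\left(U \right)} = 9 + U^{2} \left(-3 + U\right)$ ($k{\left(U \right)} = 9 + U \left(-3 + U\right) U = 9 + U^{2} \left(-3 + U\right)$)
$k^{2}{\left(P{\left(m,2 \right)} \right)} = \left(9 + 3^{3} - 3 \cdot 3^{2}\right)^{2} = \left(9 + 27 - 27\right)^{2} = 9^{2} = 81$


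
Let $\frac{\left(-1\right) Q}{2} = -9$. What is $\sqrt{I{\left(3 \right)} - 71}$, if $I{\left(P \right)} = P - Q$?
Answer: $i \sqrt{86} \approx 9.2736 i$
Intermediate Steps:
$Q = 18$ ($Q = \left(-2\right) \left(-9\right) = 18$)
$I{\left(P \right)} = -18 + P$ ($I{\left(P \right)} = P - 18 = -18 + P$)
$\sqrt{I{\left(3 \right)} - 71} = \sqrt{\left(-18 + 3\right) - 71} = \sqrt{-15 - 71} = \sqrt{-86} = i \sqrt{86}$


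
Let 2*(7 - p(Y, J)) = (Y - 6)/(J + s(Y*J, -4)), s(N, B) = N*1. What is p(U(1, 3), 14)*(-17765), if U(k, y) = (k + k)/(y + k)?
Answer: -10641235/84 ≈ -1.2668e+5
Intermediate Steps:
s(N, B) = N
U(k, y) = 2*k/(k + y) (U(k, y) = (2*k)/(k + y) = 2*k/(k + y))
p(Y, J) = 7 - (-6 + Y)/(2*(J + J*Y)) (p(Y, J) = 7 - (Y - 6)/(2*(J + Y*J)) = 7 - (-6 + Y)/(2*(J + J*Y)))
p(U(1, 3), 14)*(-17765) = ((1/2)*(6 - 2/(1 + 3) + 14*14 + 14*14*(2*1/(1 + 3)))/(14*(1 + 2*1/(1 + 3))))*(-17765) = ((1/2)*(1/14)*(6 - 2/4 + 196 + 14*14*(2*1/4))/(1 + 2*1/4))*(-17765) = ((1/2)*(1/14)*(6 - 2/4 + 196 + 14*14*(2*1*(1/4)))/(1 + 2*1*(1/4)))*(-17765) = ((1/2)*(1/14)*(6 - 1*1/2 + 196 + 14*14*(1/2))/(1 + 1/2))*(-17765) = ((1/2)*(1/14)*(6 - 1/2 + 196 + 98)/(3/2))*(-17765) = ((1/2)*(1/14)*(2/3)*(599/2))*(-17765) = (599/84)*(-17765) = -10641235/84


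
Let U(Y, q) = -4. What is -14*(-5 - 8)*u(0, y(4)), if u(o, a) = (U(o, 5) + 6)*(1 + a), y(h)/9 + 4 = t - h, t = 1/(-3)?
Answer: -26936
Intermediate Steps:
t = -⅓ (t = 1*(-⅓) = -⅓ ≈ -0.33333)
y(h) = -39 - 9*h (y(h) = -36 + 9*(-⅓ - h) = -36 + (-3 - 9*h) = -39 - 9*h)
u(o, a) = 2 + 2*a (u(o, a) = (-4 + 6)*(1 + a) = 2*(1 + a) = 2 + 2*a)
-14*(-5 - 8)*u(0, y(4)) = -14*(-5 - 8)*(2 + 2*(-39 - 9*4)) = -(-182)*(2 + 2*(-39 - 36)) = -(-182)*(2 + 2*(-75)) = -(-182)*(2 - 150) = -(-182)*(-148) = -14*1924 = -26936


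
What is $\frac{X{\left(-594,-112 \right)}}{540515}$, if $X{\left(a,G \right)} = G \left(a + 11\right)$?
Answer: $\frac{65296}{540515} \approx 0.1208$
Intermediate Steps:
$X{\left(a,G \right)} = G \left(11 + a\right)$
$\frac{X{\left(-594,-112 \right)}}{540515} = \frac{\left(-112\right) \left(11 - 594\right)}{540515} = \left(-112\right) \left(-583\right) \frac{1}{540515} = 65296 \cdot \frac{1}{540515} = \frac{65296}{540515}$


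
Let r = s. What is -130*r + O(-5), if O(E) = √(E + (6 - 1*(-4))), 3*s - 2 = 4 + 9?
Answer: -650 + √5 ≈ -647.76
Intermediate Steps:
s = 5 (s = ⅔ + (4 + 9)/3 = ⅔ + (⅓)*13 = ⅔ + 13/3 = 5)
O(E) = √(10 + E) (O(E) = √(E + (6 + 4)) = √(E + 10) = √(10 + E))
r = 5
-130*r + O(-5) = -130*5 + √(10 - 5) = -650 + √5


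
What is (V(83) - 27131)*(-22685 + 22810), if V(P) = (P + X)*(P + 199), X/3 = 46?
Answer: 4398875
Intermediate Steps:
X = 138 (X = 3*46 = 138)
V(P) = (138 + P)*(199 + P) (V(P) = (P + 138)*(P + 199) = (138 + P)*(199 + P))
(V(83) - 27131)*(-22685 + 22810) = ((27462 + 83² + 337*83) - 27131)*(-22685 + 22810) = ((27462 + 6889 + 27971) - 27131)*125 = (62322 - 27131)*125 = 35191*125 = 4398875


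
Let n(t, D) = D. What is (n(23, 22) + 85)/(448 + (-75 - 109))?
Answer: 107/264 ≈ 0.40530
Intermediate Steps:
(n(23, 22) + 85)/(448 + (-75 - 109)) = (22 + 85)/(448 + (-75 - 109)) = 107/(448 - 184) = 107/264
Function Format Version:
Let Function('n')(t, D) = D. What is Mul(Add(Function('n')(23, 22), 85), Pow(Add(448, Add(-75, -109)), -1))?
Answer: Rational(107, 264) ≈ 0.40530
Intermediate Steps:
Mul(Add(Function('n')(23, 22), 85), Pow(Add(448, Add(-75, -109)), -1)) = Mul(Add(22, 85), Pow(Add(448, Add(-75, -109)), -1)) = Mul(107, Pow(Add(448, -184), -1)) = Mul(107, Pow(264, -1)) = Mul(107, Rational(1, 264)) = Rational(107, 264)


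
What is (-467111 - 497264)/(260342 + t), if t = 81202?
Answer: -964375/341544 ≈ -2.8236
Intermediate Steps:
(-467111 - 497264)/(260342 + t) = (-467111 - 497264)/(260342 + 81202) = -964375/341544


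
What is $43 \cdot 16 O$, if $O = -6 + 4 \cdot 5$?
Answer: $9632$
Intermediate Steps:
$O = 14$ ($O = -6 + 20 = 14$)
$43 \cdot 16 O = 43 \cdot 16 \cdot 14 = 688 \cdot 14 = 9632$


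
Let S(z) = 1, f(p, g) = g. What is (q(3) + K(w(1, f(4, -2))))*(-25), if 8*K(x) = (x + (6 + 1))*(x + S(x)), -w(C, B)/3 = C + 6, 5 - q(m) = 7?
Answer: -825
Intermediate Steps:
q(m) = -2 (q(m) = 5 - 1*7 = 5 - 7 = -2)
w(C, B) = -18 - 3*C (w(C, B) = -3*(C + 6) = -3*(6 + C) = -18 - 3*C)
K(x) = (1 + x)*(7 + x)/8 (K(x) = ((x + (6 + 1))*(x + 1))/8 = ((x + 7)*(1 + x))/8 = ((7 + x)*(1 + x))/8 = ((1 + x)*(7 + x))/8 = (1 + x)*(7 + x)/8)
(q(3) + K(w(1, f(4, -2))))*(-25) = (-2 + (7/8 + (-18 - 3*1) + (-18 - 3*1)²/8))*(-25) = (-2 + (7/8 + (-18 - 3) + (-18 - 3)²/8))*(-25) = (-2 + (7/8 - 21 + (⅛)*(-21)²))*(-25) = (-2 + (7/8 - 21 + (⅛)*441))*(-25) = (-2 + (7/8 - 21 + 441/8))*(-25) = (-2 + 35)*(-25) = 33*(-25) = -825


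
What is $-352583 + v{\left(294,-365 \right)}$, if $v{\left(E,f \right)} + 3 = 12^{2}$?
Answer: $-352442$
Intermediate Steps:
$v{\left(E,f \right)} = 141$ ($v{\left(E,f \right)} = -3 + 12^{2} = -3 + 144 = 141$)
$-352583 + v{\left(294,-365 \right)} = -352583 + 141 = -352442$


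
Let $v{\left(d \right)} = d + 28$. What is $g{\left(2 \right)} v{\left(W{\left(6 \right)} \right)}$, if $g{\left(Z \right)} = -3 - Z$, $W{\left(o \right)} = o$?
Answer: $-170$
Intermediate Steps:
$v{\left(d \right)} = 28 + d$
$g{\left(2 \right)} v{\left(W{\left(6 \right)} \right)} = \left(-3 - 2\right) \left(28 + 6\right) = \left(-3 - 2\right) 34 = \left(-5\right) 34 = -170$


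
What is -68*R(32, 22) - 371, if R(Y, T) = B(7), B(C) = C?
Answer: -847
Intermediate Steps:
R(Y, T) = 7
-68*R(32, 22) - 371 = -68*7 - 371 = -476 - 371 = -847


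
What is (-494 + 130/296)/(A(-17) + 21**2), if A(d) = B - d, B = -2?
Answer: -24349/22496 ≈ -1.0824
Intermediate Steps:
A(d) = -2 - d
(-494 + 130/296)/(A(-17) + 21**2) = (-494 + 130/296)/((-2 - 1*(-17)) + 21**2) = (-494 + 130*(1/296))/((-2 + 17) + 441) = (-494 + 65/148)/(15 + 441) = -73047/148/456 = -73047/148*1/456 = -24349/22496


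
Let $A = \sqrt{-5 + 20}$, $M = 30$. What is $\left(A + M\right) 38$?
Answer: $1140 + 38 \sqrt{15} \approx 1287.2$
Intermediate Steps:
$A = \sqrt{15} \approx 3.873$
$\left(A + M\right) 38 = \left(\sqrt{15} + 30\right) 38 = \left(30 + \sqrt{15}\right) 38 = 1140 + 38 \sqrt{15}$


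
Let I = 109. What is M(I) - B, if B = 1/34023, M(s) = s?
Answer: 3708506/34023 ≈ 109.00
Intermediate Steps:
B = 1/34023 ≈ 2.9392e-5
M(I) - B = 109 - 1*1/34023 = 109 - 1/34023 = 3708506/34023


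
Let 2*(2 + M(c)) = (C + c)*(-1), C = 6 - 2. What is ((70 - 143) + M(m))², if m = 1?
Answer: 24025/4 ≈ 6006.3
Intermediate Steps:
C = 4
M(c) = -4 - c/2 (M(c) = -2 + ((4 + c)*(-1))/2 = -2 + (-4 - c)/2 = -2 + (-2 - c/2) = -4 - c/2)
((70 - 143) + M(m))² = ((70 - 143) + (-4 - ½*1))² = (-73 + (-4 - ½))² = (-73 - 9/2)² = (-155/2)² = 24025/4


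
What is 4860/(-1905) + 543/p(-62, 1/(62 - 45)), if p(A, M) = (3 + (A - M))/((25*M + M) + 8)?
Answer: -5748489/63754 ≈ -90.167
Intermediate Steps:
p(A, M) = (3 + A - M)/(8 + 26*M) (p(A, M) = (3 + A - M)/(26*M + 8) = (3 + A - M)/(8 + 26*M))
4860/(-1905) + 543/p(-62, 1/(62 - 45)) = 4860/(-1905) + 543/(((3 - 62 - 1/(62 - 45))/(2*(4 + 13/(62 - 45))))) = 4860*(-1/1905) + 543/(((3 - 62 - 1/17)/(2*(4 + 13/17)))) = -324/127 + 543/(((3 - 62 - 1*1/17)/(2*(4 + 13*(1/17))))) = -324/127 + 543/(((3 - 62 - 1/17)/(2*(4 + 13/17)))) = -324/127 + 543/(((½)*(-1004/17)/(81/17))) = -324/127 + 543/(((½)*(17/81)*(-1004/17))) = -324/127 + 543/(-502/81) = -324/127 + 543*(-81/502) = -324/127 - 43983/502 = -5748489/63754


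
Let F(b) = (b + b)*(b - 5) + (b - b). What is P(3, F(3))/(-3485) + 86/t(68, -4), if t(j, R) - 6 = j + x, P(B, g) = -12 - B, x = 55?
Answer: 1403/2091 ≈ 0.67097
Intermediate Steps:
F(b) = 2*b*(-5 + b) (F(b) = (2*b)*(-5 + b) + 0 = 2*b*(-5 + b) + 0 = 2*b*(-5 + b))
t(j, R) = 61 + j (t(j, R) = 6 + (j + 55) = 6 + (55 + j) = 61 + j)
P(3, F(3))/(-3485) + 86/t(68, -4) = (-12 - 1*3)/(-3485) + 86/(61 + 68) = (-12 - 3)*(-1/3485) + 86/129 = -15*(-1/3485) + 86*(1/129) = 3/697 + 2/3 = 1403/2091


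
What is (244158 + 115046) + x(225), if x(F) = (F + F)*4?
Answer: 361004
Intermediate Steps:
x(F) = 8*F (x(F) = (2*F)*4 = 8*F)
(244158 + 115046) + x(225) = (244158 + 115046) + 8*225 = 359204 + 1800 = 361004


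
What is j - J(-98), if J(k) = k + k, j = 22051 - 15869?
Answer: 6378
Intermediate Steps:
j = 6182
J(k) = 2*k
j - J(-98) = 6182 - 2*(-98) = 6182 - 1*(-196) = 6182 + 196 = 6378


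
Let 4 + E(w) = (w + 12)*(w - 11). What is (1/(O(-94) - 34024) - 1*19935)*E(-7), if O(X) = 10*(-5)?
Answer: 31925463977/17037 ≈ 1.8739e+6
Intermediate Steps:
O(X) = -50
E(w) = -4 + (-11 + w)*(12 + w) (E(w) = -4 + (w + 12)*(w - 11) = -4 + (12 + w)*(-11 + w) = -4 + (-11 + w)*(12 + w))
(1/(O(-94) - 34024) - 1*19935)*E(-7) = (1/(-50 - 34024) - 1*19935)*(-136 - 7 + (-7)²) = (1/(-34074) - 19935)*(-136 - 7 + 49) = (-1/34074 - 19935)*(-94) = -679265191/34074*(-94) = 31925463977/17037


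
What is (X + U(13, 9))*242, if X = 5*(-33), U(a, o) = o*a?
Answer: -11616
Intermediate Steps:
U(a, o) = a*o
X = -165
(X + U(13, 9))*242 = (-165 + 13*9)*242 = (-165 + 117)*242 = -48*242 = -11616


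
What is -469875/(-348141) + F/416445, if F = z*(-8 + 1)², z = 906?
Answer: 23459162881/16109064305 ≈ 1.4563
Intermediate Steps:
F = 44394 (F = 906*(-8 + 1)² = 906*(-7)² = 906*49 = 44394)
-469875/(-348141) + F/416445 = -469875/(-348141) + 44394/416445 = -469875*(-1/348141) + 44394*(1/416445) = 156625/116047 + 14798/138815 = 23459162881/16109064305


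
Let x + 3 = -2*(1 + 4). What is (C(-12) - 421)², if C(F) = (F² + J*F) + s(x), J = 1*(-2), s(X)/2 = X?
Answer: 77841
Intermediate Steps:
x = -13 (x = -3 - 2*(1 + 4) = -3 - 2*5 = -3 - 10 = -13)
s(X) = 2*X
J = -2
C(F) = -26 + F² - 2*F (C(F) = (F² - 2*F) + 2*(-13) = (F² - 2*F) - 26 = -26 + F² - 2*F)
(C(-12) - 421)² = ((-26 + (-12)² - 2*(-12)) - 421)² = ((-26 + 144 + 24) - 421)² = (142 - 421)² = (-279)² = 77841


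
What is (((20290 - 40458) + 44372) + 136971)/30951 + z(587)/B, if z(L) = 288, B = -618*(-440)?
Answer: 304414027/58445805 ≈ 5.2085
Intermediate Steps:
B = 271920
(((20290 - 40458) + 44372) + 136971)/30951 + z(587)/B = (((20290 - 40458) + 44372) + 136971)/30951 + 288/271920 = ((-20168 + 44372) + 136971)*(1/30951) + 288*(1/271920) = (24204 + 136971)*(1/30951) + 6/5665 = 161175*(1/30951) + 6/5665 = 53725/10317 + 6/5665 = 304414027/58445805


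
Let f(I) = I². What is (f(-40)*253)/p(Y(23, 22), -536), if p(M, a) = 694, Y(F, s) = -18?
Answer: 202400/347 ≈ 583.29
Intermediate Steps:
(f(-40)*253)/p(Y(23, 22), -536) = ((-40)²*253)/694 = (1600*253)*(1/694) = 404800*(1/694) = 202400/347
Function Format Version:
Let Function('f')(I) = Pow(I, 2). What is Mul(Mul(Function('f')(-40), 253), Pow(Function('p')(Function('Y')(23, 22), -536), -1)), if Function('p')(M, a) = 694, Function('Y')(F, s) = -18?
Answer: Rational(202400, 347) ≈ 583.29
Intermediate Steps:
Mul(Mul(Function('f')(-40), 253), Pow(Function('p')(Function('Y')(23, 22), -536), -1)) = Mul(Mul(Pow(-40, 2), 253), Pow(694, -1)) = Mul(Mul(1600, 253), Rational(1, 694)) = Mul(404800, Rational(1, 694)) = Rational(202400, 347)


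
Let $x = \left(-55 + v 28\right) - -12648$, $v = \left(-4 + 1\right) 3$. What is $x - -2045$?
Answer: $14386$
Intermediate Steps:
$v = -9$ ($v = \left(-3\right) 3 = -9$)
$x = 12341$ ($x = \left(-55 - 252\right) - -12648 = \left(-55 - 252\right) + 12648 = -307 + 12648 = 12341$)
$x - -2045 = 12341 - -2045 = 12341 + 2045 = 14386$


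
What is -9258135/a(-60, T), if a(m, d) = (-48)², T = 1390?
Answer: -3086045/768 ≈ -4018.3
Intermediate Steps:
a(m, d) = 2304
-9258135/a(-60, T) = -9258135/2304 = -9258135*1/2304 = -3086045/768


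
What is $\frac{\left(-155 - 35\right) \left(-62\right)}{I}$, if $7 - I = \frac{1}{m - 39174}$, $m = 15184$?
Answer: $\frac{282602200}{167931} \approx 1682.8$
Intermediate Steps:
$I = \frac{167931}{23990}$ ($I = 7 - \frac{1}{15184 - 39174} = 7 - \frac{1}{-23990} = 7 - - \frac{1}{23990} = 7 + \frac{1}{23990} = \frac{167931}{23990} \approx 7.0$)
$\frac{\left(-155 - 35\right) \left(-62\right)}{I} = \frac{\left(-155 - 35\right) \left(-62\right)}{\frac{167931}{23990}} = \left(-190\right) \left(-62\right) \frac{23990}{167931} = 11780 \cdot \frac{23990}{167931} = \frac{282602200}{167931}$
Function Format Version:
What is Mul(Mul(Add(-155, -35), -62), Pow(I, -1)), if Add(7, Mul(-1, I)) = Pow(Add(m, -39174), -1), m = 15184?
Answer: Rational(282602200, 167931) ≈ 1682.8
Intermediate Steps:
I = Rational(167931, 23990) (I = Add(7, Mul(-1, Pow(Add(15184, -39174), -1))) = Add(7, Mul(-1, Pow(-23990, -1))) = Add(7, Mul(-1, Rational(-1, 23990))) = Add(7, Rational(1, 23990)) = Rational(167931, 23990) ≈ 7.0000)
Mul(Mul(Add(-155, -35), -62), Pow(I, -1)) = Mul(Mul(Add(-155, -35), -62), Pow(Rational(167931, 23990), -1)) = Mul(Mul(-190, -62), Rational(23990, 167931)) = Mul(11780, Rational(23990, 167931)) = Rational(282602200, 167931)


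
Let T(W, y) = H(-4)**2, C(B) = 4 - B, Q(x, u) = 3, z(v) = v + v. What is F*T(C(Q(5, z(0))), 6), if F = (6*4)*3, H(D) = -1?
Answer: 72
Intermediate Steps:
z(v) = 2*v
T(W, y) = 1 (T(W, y) = (-1)**2 = 1)
F = 72 (F = 24*3 = 72)
F*T(C(Q(5, z(0))), 6) = 72*1 = 72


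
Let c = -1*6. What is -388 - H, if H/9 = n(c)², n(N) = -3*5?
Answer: -2413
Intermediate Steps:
c = -6
n(N) = -15
H = 2025 (H = 9*(-15)² = 9*225 = 2025)
-388 - H = -388 - 1*2025 = -388 - 2025 = -2413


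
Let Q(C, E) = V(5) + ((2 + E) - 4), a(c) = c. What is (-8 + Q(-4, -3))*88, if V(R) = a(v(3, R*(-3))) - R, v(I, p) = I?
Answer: -1320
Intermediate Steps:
V(R) = 3 - R
Q(C, E) = -4 + E (Q(C, E) = (3 - 1*5) + ((2 + E) - 4) = (3 - 5) + (-2 + E) = -2 + (-2 + E) = -4 + E)
(-8 + Q(-4, -3))*88 = (-8 + (-4 - 3))*88 = (-8 - 7)*88 = -15*88 = -1320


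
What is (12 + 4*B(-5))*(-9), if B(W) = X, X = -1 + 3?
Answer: -180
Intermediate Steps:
X = 2
B(W) = 2
(12 + 4*B(-5))*(-9) = (12 + 4*2)*(-9) = (12 + 8)*(-9) = 20*(-9) = -180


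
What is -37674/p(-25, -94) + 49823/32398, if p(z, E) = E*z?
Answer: -551739101/38067650 ≈ -14.494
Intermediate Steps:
-37674/p(-25, -94) + 49823/32398 = -37674/((-94*(-25))) + 49823/32398 = -37674/2350 + 49823*(1/32398) = -37674*1/2350 + 49823/32398 = -18837/1175 + 49823/32398 = -551739101/38067650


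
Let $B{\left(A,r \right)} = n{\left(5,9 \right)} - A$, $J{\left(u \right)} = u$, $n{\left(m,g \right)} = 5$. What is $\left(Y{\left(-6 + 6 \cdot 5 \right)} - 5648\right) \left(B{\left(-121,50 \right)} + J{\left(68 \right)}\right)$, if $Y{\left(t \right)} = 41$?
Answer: $-1087758$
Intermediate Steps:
$B{\left(A,r \right)} = 5 - A$
$\left(Y{\left(-6 + 6 \cdot 5 \right)} - 5648\right) \left(B{\left(-121,50 \right)} + J{\left(68 \right)}\right) = \left(41 - 5648\right) \left(\left(5 - -121\right) + 68\right) = - 5607 \left(\left(5 + 121\right) + 68\right) = - 5607 \left(126 + 68\right) = \left(-5607\right) 194 = -1087758$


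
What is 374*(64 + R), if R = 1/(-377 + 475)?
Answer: 1173051/49 ≈ 23940.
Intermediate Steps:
R = 1/98 ≈ 0.010204
374*(64 + R) = 374*(64 + 1/98) = 374*(6273/98) = 1173051/49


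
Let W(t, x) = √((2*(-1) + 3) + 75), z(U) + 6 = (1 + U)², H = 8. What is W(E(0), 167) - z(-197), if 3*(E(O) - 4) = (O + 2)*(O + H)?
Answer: -38410 + 2*√19 ≈ -38401.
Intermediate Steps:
z(U) = -6 + (1 + U)²
E(O) = 4 + (2 + O)*(8 + O)/3 (E(O) = 4 + ((O + 2)*(O + 8))/3 = 4 + ((2 + O)*(8 + O))/3 = 4 + (2 + O)*(8 + O)/3)
W(t, x) = 2*√19 (W(t, x) = √((-2 + 3) + 75) = √(1 + 75) = √76 = 2*√19)
W(E(0), 167) - z(-197) = 2*√19 - (-6 + (1 - 197)²) = 2*√19 - (-6 + (-196)²) = 2*√19 - (-6 + 38416) = 2*√19 - 1*38410 = 2*√19 - 38410 = -38410 + 2*√19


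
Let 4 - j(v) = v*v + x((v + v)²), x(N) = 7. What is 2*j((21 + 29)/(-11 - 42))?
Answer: -21854/2809 ≈ -7.7800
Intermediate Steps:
j(v) = -3 - v² (j(v) = 4 - (v*v + 7) = 4 - (v² + 7) = 4 - (7 + v²) = 4 + (-7 - v²) = -3 - v²)
2*j((21 + 29)/(-11 - 42)) = 2*(-3 - ((21 + 29)/(-11 - 42))²) = 2*(-3 - (50/(-53))²) = 2*(-3 - (50*(-1/53))²) = 2*(-3 - (-50/53)²) = 2*(-3 - 1*2500/2809) = 2*(-3 - 2500/2809) = 2*(-10927/2809) = -21854/2809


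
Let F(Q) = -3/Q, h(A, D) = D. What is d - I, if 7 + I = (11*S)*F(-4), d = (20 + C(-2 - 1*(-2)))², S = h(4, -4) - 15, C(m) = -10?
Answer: 1055/4 ≈ 263.75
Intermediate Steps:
S = -19 (S = -4 - 15 = -19)
d = 100 (d = (20 - 10)² = 10² = 100)
I = -655/4 (I = -7 + (11*(-19))*(-3/(-4)) = -7 - (-627)*(-1)/4 = -7 - 209*¾ = -7 - 627/4 = -655/4 ≈ -163.75)
d - I = 100 - 1*(-655/4) = 100 + 655/4 = 1055/4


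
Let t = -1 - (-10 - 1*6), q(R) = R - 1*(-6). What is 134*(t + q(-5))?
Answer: 2144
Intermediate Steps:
q(R) = 6 + R (q(R) = R + 6 = 6 + R)
t = 15 (t = -1 - (-10 - 6) = -1 - 1*(-16) = -1 + 16 = 15)
134*(t + q(-5)) = 134*(15 + (6 - 5)) = 134*(15 + 1) = 134*16 = 2144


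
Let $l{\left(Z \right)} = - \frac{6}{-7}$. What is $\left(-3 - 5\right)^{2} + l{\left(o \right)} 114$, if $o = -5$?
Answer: $\frac{1132}{7} \approx 161.71$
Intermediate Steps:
$l{\left(Z \right)} = \frac{6}{7}$ ($l{\left(Z \right)} = \left(-6\right) \left(- \frac{1}{7}\right) = \frac{6}{7}$)
$\left(-3 - 5\right)^{2} + l{\left(o \right)} 114 = \left(-3 - 5\right)^{2} + \frac{6}{7} \cdot 114 = \left(-8\right)^{2} + \frac{684}{7} = 64 + \frac{684}{7} = \frac{1132}{7}$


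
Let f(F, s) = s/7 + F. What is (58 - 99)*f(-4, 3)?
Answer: 1025/7 ≈ 146.43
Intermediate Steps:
f(F, s) = F + s/7 (f(F, s) = s*(1/7) + F = s/7 + F = F + s/7)
(58 - 99)*f(-4, 3) = (58 - 99)*(-4 + (1/7)*3) = -41*(-4 + 3/7) = -41*(-25/7) = 1025/7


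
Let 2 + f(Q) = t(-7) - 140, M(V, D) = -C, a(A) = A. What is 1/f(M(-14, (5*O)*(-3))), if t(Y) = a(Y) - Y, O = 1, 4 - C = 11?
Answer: -1/142 ≈ -0.0070423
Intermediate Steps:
C = -7 (C = 4 - 1*11 = 4 - 11 = -7)
M(V, D) = 7 (M(V, D) = -1*(-7) = 7)
t(Y) = 0 (t(Y) = Y - Y = 0)
f(Q) = -142 (f(Q) = -2 + (0 - 140) = -2 - 140 = -142)
1/f(M(-14, (5*O)*(-3))) = 1/(-142) = -1/142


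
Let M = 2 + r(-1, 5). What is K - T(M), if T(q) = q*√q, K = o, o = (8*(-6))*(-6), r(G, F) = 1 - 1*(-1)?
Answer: 280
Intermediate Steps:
r(G, F) = 2 (r(G, F) = 1 + 1 = 2)
o = 288 (o = -48*(-6) = 288)
K = 288
M = 4 (M = 2 + 2 = 4)
T(q) = q^(3/2)
K - T(M) = 288 - 4^(3/2) = 288 - 1*8 = 288 - 8 = 280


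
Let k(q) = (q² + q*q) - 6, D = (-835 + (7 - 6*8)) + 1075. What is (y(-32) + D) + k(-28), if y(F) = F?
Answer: 1729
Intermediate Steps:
D = 199 (D = (-835 + (7 - 48)) + 1075 = (-835 - 41) + 1075 = -876 + 1075 = 199)
k(q) = -6 + 2*q² (k(q) = (q² + q²) - 6 = 2*q² - 6 = -6 + 2*q²)
(y(-32) + D) + k(-28) = (-32 + 199) + (-6 + 2*(-28)²) = 167 + (-6 + 2*784) = 167 + (-6 + 1568) = 167 + 1562 = 1729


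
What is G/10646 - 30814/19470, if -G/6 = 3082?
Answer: -172021271/51819405 ≈ -3.3196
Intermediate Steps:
G = -18492 (G = -6*3082 = -18492)
G/10646 - 30814/19470 = -18492/10646 - 30814/19470 = -18492*1/10646 - 30814*1/19470 = -9246/5323 - 15407/9735 = -172021271/51819405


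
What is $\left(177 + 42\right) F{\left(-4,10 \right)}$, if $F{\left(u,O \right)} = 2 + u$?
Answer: $-438$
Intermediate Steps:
$\left(177 + 42\right) F{\left(-4,10 \right)} = \left(177 + 42\right) \left(2 - 4\right) = 219 \left(-2\right) = -438$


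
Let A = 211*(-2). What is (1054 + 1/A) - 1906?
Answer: -359545/422 ≈ -852.00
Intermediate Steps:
A = -422
(1054 + 1/A) - 1906 = (1054 + 1/(-422)) - 1906 = (1054 - 1/422) - 1906 = 444787/422 - 1906 = -359545/422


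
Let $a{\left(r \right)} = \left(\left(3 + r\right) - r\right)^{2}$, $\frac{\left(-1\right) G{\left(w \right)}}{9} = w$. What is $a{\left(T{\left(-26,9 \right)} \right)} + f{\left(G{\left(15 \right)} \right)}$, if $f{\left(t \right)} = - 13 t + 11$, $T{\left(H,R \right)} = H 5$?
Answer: $1775$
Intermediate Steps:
$G{\left(w \right)} = - 9 w$
$T{\left(H,R \right)} = 5 H$
$a{\left(r \right)} = 9$ ($a{\left(r \right)} = 3^{2} = 9$)
$f{\left(t \right)} = 11 - 13 t$
$a{\left(T{\left(-26,9 \right)} \right)} + f{\left(G{\left(15 \right)} \right)} = 9 - \left(-11 + 13 \left(\left(-9\right) 15\right)\right) = 9 + \left(11 - -1755\right) = 9 + \left(11 + 1755\right) = 9 + 1766 = 1775$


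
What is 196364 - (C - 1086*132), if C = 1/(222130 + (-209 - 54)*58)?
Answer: 70279087215/206876 ≈ 3.3972e+5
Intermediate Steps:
C = 1/206876 (C = 1/(222130 - 263*58) = 1/(222130 - 15254) = 1/206876 ≈ 4.8338e-6)
196364 - (C - 1086*132) = 196364 - (1/206876 - 1086*132) = 196364 - (1/206876 - 143352) = 196364 - 1*(-29656088351/206876) = 196364 + 29656088351/206876 = 70279087215/206876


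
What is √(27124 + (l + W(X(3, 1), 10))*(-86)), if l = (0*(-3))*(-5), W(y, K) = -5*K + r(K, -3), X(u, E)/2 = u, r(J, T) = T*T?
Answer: 5*√1226 ≈ 175.07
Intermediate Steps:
r(J, T) = T²
X(u, E) = 2*u
W(y, K) = 9 - 5*K (W(y, K) = -5*K + (-3)² = -5*K + 9 = 9 - 5*K)
l = 0 (l = 0*(-5) = 0)
√(27124 + (l + W(X(3, 1), 10))*(-86)) = √(27124 + (0 + (9 - 5*10))*(-86)) = √(27124 + (0 + (9 - 50))*(-86)) = √(27124 + (0 - 41)*(-86)) = √(27124 - 41*(-86)) = √(27124 + 3526) = √30650 = 5*√1226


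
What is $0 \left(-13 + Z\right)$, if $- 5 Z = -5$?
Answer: $0$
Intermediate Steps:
$Z = 1$ ($Z = \left(- \frac{1}{5}\right) \left(-5\right) = 1$)
$0 \left(-13 + Z\right) = 0 \left(-13 + 1\right) = 0 \left(-12\right) = 0$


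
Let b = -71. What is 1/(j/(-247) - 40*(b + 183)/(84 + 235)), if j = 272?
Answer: -78793/1193328 ≈ -0.066028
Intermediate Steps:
1/(j/(-247) - 40*(b + 183)/(84 + 235)) = 1/(272/(-247) - 40*(-71 + 183)/(84 + 235)) = 1/(272*(-1/247) - 40/(319/112)) = 1/(-272/247 - 40/(319*(1/112))) = 1/(-272/247 - 40/319/112) = 1/(-272/247 - 40*112/319) = 1/(-272/247 - 4480/319) = 1/(-1193328/78793) = -78793/1193328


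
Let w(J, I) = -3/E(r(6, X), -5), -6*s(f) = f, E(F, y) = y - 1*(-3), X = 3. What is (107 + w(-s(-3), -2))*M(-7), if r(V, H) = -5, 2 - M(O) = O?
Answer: 1953/2 ≈ 976.50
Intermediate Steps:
M(O) = 2 - O
E(F, y) = 3 + y (E(F, y) = y + 3 = 3 + y)
s(f) = -f/6
w(J, I) = 3/2 (w(J, I) = -3/(3 - 5) = -3/(-2) = -3*(-1/2) = 3/2)
(107 + w(-s(-3), -2))*M(-7) = (107 + 3/2)*(2 - 1*(-7)) = 217*(2 + 7)/2 = (217/2)*9 = 1953/2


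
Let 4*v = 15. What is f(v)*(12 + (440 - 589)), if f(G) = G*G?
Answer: -30825/16 ≈ -1926.6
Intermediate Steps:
v = 15/4 (v = (¼)*15 = 15/4 ≈ 3.7500)
f(G) = G²
f(v)*(12 + (440 - 589)) = (15/4)²*(12 + (440 - 589)) = 225*(12 - 149)/16 = (225/16)*(-137) = -30825/16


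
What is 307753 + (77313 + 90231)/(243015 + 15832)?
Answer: 79661108335/258847 ≈ 3.0775e+5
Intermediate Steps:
307753 + (77313 + 90231)/(243015 + 15832) = 307753 + 167544/258847 = 79661108335/258847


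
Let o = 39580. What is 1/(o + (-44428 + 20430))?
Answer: 1/15582 ≈ 6.4177e-5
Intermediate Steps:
1/(o + (-44428 + 20430)) = 1/(39580 + (-44428 + 20430)) = 1/(39580 - 23998) = 1/15582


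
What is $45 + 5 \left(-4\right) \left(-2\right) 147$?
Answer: $5925$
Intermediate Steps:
$45 + 5 \left(-4\right) \left(-2\right) 147 = 45 + \left(-20\right) \left(-2\right) 147 = 45 + 40 \cdot 147 = 45 + 5880 = 5925$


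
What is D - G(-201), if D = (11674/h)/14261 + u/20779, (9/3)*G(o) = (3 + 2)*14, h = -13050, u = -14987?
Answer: -3577757368496/148734523575 ≈ -24.055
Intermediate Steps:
G(o) = 70/3 (G(o) = ((3 + 2)*14)/3 = (5*14)/3 = (⅓)*70 = 70/3)
D = -107285151746/148734523575 (D = (11674/(-13050))/14261 - 14987/20779 = (11674*(-1/13050))*(1/14261) - 14987*1/20779 = -5837/6525*1/14261 - 14987/20779 = -449/7157925 - 14987/20779 = -107285151746/148734523575 ≈ -0.72132)
D - G(-201) = -107285151746/148734523575 - 1*70/3 = -107285151746/148734523575 - 70/3 = -3577757368496/148734523575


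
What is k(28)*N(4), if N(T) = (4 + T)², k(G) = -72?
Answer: -4608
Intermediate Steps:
k(28)*N(4) = -72*(4 + 4)² = -72*8² = -72*64 = -4608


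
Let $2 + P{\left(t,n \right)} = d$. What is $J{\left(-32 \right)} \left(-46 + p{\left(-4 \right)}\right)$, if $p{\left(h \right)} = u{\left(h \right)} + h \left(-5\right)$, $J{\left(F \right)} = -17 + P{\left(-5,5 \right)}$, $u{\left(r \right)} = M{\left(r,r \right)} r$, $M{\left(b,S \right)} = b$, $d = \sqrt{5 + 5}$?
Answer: $190 - 10 \sqrt{10} \approx 158.38$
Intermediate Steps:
$d = \sqrt{10} \approx 3.1623$
$P{\left(t,n \right)} = -2 + \sqrt{10}$
$u{\left(r \right)} = r^{2}$ ($u{\left(r \right)} = r r = r^{2}$)
$J{\left(F \right)} = -19 + \sqrt{10}$ ($J{\left(F \right)} = -17 - \left(2 - \sqrt{10}\right) = -19 + \sqrt{10}$)
$p{\left(h \right)} = h^{2} - 5 h$ ($p{\left(h \right)} = h^{2} + h \left(-5\right) = h^{2} - 5 h$)
$J{\left(-32 \right)} \left(-46 + p{\left(-4 \right)}\right) = \left(-19 + \sqrt{10}\right) \left(-46 - 4 \left(-5 - 4\right)\right) = \left(-19 + \sqrt{10}\right) \left(-46 - -36\right) = \left(-19 + \sqrt{10}\right) \left(-46 + 36\right) = \left(-19 + \sqrt{10}\right) \left(-10\right) = 190 - 10 \sqrt{10}$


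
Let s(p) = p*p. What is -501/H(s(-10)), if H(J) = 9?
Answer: -167/3 ≈ -55.667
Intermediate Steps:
s(p) = p²
-501/H(s(-10)) = -501/9 = -501*⅑ = -167/3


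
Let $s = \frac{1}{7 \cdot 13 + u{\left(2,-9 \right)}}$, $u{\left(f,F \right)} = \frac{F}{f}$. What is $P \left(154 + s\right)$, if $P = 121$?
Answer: $\frac{3223924}{173} \approx 18635.0$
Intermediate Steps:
$s = \frac{2}{173}$ ($s = \frac{1}{7 \cdot 13 - \frac{9}{2}} = \frac{1}{91 - \frac{9}{2}} = \frac{1}{\frac{173}{2}} = \frac{2}{173} \approx 0.011561$)
$P \left(154 + s\right) = 121 \left(154 + \frac{2}{173}\right) = 121 \cdot \frac{26644}{173} = \frac{3223924}{173}$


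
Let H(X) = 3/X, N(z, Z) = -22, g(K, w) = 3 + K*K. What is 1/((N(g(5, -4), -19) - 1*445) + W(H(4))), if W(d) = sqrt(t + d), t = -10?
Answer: -1868/872393 - 2*I*sqrt(37)/872393 ≈ -0.0021412 - 1.3945e-5*I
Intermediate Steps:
g(K, w) = 3 + K**2
W(d) = sqrt(-10 + d)
1/((N(g(5, -4), -19) - 1*445) + W(H(4))) = 1/((-22 - 1*445) + sqrt(-10 + 3/4)) = 1/((-22 - 445) + sqrt(-10 + 3*(1/4))) = 1/(-467 + sqrt(-10 + 3/4)) = 1/(-467 + sqrt(-37/4)) = 1/(-467 + I*sqrt(37)/2)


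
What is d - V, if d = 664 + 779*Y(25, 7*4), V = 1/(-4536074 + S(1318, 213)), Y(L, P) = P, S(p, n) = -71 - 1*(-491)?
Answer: 101943359305/4535654 ≈ 22476.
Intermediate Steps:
S(p, n) = 420 (S(p, n) = -71 + 491 = 420)
V = -1/4535654 (V = 1/(-4536074 + 420) = 1/(-4535654) = -1/4535654 ≈ -2.2048e-7)
d = 22476 (d = 664 + 779*(7*4) = 664 + 779*28 = 664 + 21812 = 22476)
d - V = 22476 - 1*(-1/4535654) = 22476 + 1/4535654 = 101943359305/4535654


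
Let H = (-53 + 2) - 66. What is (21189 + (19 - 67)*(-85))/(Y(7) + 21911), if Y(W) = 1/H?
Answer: 2956473/2563586 ≈ 1.1533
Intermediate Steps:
H = -117 (H = -51 - 66 = -117)
Y(W) = -1/117 (Y(W) = 1/(-117) = -1/117)
(21189 + (19 - 67)*(-85))/(Y(7) + 21911) = (21189 + (19 - 67)*(-85))/(-1/117 + 21911) = (21189 - 48*(-85))/(2563586/117) = (21189 + 4080)*(117/2563586) = 25269*(117/2563586) = 2956473/2563586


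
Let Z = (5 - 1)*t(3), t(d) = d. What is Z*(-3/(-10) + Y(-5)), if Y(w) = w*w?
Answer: 1518/5 ≈ 303.60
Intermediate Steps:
Z = 12 (Z = (5 - 1)*3 = 4*3 = 12)
Y(w) = w²
Z*(-3/(-10) + Y(-5)) = 12*(-3/(-10) + (-5)²) = 12*(-3*(-⅒) + 25) = 12*(3/10 + 25) = 12*(253/10) = 1518/5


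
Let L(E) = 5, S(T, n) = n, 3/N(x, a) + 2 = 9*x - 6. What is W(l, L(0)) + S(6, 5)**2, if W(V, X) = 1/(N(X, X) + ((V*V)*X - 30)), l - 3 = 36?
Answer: 7006987/280278 ≈ 25.000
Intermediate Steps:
N(x, a) = 3/(-8 + 9*x) (N(x, a) = 3/(-2 + (9*x - 6)) = 3/(-2 + (-6 + 9*x)) = 3/(-8 + 9*x))
l = 39 (l = 3 + 36 = 39)
W(V, X) = 1/(-30 + 3/(-8 + 9*X) + X*V**2) (W(V, X) = 1/(3/(-8 + 9*X) + ((V*V)*X - 30)) = 1/(3/(-8 + 9*X) + (V**2*X - 30)) = 1/(3/(-8 + 9*X) + (X*V**2 - 30)) = 1/(3/(-8 + 9*X) + (-30 + X*V**2)) = 1/(-30 + 3/(-8 + 9*X) + X*V**2))
W(l, L(0)) + S(6, 5)**2 = (-8 + 9*5)/(3 + (-30 + 5*39**2)*(-8 + 9*5)) + 5**2 = (-8 + 45)/(3 + (-30 + 5*1521)*(-8 + 45)) + 25 = 37/(3 + (-30 + 7605)*37) + 25 = 37/(3 + 7575*37) + 25 = 37/(3 + 280275) + 25 = 37/280278 + 25 = 7006987/280278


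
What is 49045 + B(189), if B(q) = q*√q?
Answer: 49045 + 567*√21 ≈ 51643.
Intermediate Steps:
B(q) = q^(3/2)
49045 + B(189) = 49045 + 189^(3/2) = 49045 + 567*√21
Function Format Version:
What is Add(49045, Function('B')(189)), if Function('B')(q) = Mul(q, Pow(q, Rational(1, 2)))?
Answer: Add(49045, Mul(567, Pow(21, Rational(1, 2)))) ≈ 51643.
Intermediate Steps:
Function('B')(q) = Pow(q, Rational(3, 2))
Add(49045, Function('B')(189)) = Add(49045, Pow(189, Rational(3, 2))) = Add(49045, Mul(567, Pow(21, Rational(1, 2))))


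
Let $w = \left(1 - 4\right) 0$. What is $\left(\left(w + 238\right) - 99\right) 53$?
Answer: $7367$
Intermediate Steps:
$w = 0$ ($w = \left(-3\right) 0 = 0$)
$\left(\left(w + 238\right) - 99\right) 53 = \left(\left(0 + 238\right) - 99\right) 53 = \left(238 - 99\right) 53 = 139 \cdot 53 = 7367$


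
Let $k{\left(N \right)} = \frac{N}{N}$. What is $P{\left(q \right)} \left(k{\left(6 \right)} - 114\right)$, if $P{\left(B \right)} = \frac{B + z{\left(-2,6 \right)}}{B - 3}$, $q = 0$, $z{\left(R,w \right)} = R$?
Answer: $- \frac{226}{3} \approx -75.333$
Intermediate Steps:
$k{\left(N \right)} = 1$
$P{\left(B \right)} = \frac{-2 + B}{-3 + B}$ ($P{\left(B \right)} = \frac{B - 2}{B - 3} = \frac{-2 + B}{-3 + B}$)
$P{\left(q \right)} \left(k{\left(6 \right)} - 114\right) = \frac{-2 + 0}{-3 + 0} \left(1 - 114\right) = \frac{1}{-3} \left(-2\right) \left(-113\right) = \left(- \frac{1}{3}\right) \left(-2\right) \left(-113\right) = \frac{2}{3} \left(-113\right) = - \frac{226}{3}$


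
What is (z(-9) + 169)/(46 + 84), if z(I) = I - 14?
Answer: 73/65 ≈ 1.1231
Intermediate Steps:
z(I) = -14 + I
(z(-9) + 169)/(46 + 84) = ((-14 - 9) + 169)/(46 + 84) = (-23 + 169)/130 = 146*(1/130) = 73/65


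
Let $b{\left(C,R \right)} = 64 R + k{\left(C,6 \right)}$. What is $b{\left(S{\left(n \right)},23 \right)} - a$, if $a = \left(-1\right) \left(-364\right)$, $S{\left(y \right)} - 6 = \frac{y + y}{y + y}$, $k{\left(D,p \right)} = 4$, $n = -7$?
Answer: $1112$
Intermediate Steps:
$S{\left(y \right)} = 7$ ($S{\left(y \right)} = 6 + \frac{y + y}{y + y} = 6 + \frac{2 y}{2 y} = 6 + 2 y \frac{1}{2 y} = 6 + 1 = 7$)
$b{\left(C,R \right)} = 4 + 64 R$ ($b{\left(C,R \right)} = 64 R + 4 = 4 + 64 R$)
$a = 364$
$b{\left(S{\left(n \right)},23 \right)} - a = \left(4 + 64 \cdot 23\right) - 364 = \left(4 + 1472\right) - 364 = 1476 - 364 = 1112$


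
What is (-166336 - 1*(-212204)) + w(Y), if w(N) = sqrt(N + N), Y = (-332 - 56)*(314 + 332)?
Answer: 45868 + 4*I*sqrt(31331) ≈ 45868.0 + 708.02*I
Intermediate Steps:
Y = -250648 (Y = -388*646 = -250648)
w(N) = sqrt(2)*sqrt(N) (w(N) = sqrt(2*N) = sqrt(2)*sqrt(N))
(-166336 - 1*(-212204)) + w(Y) = (-166336 - 1*(-212204)) + sqrt(2)*sqrt(-250648) = (-166336 + 212204) + sqrt(2)*(2*I*sqrt(62662)) = 45868 + 4*I*sqrt(31331)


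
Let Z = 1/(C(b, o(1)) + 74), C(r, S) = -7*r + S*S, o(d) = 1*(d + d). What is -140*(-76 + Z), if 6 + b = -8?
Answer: 468125/44 ≈ 10639.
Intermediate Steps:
b = -14 (b = -6 - 8 = -14)
o(d) = 2*d (o(d) = 1*(2*d) = 2*d)
C(r, S) = S² - 7*r (C(r, S) = -7*r + S² = S² - 7*r)
Z = 1/176 (Z = 1/(((2*1)² - 7*(-14)) + 74) = 1/((2² + 98) + 74) = 1/((4 + 98) + 74) = 1/(102 + 74) = 1/176 ≈ 0.0056818)
-140*(-76 + Z) = -140*(-76 + 1/176) = -140*(-13375/176) = 468125/44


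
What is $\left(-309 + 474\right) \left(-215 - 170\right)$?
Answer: $-63525$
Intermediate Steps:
$\left(-309 + 474\right) \left(-215 - 170\right) = 165 \left(-385\right) = -63525$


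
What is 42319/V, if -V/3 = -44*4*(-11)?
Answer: -42319/5808 ≈ -7.2863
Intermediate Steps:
V = -5808 (V = -3*(-44*4)*(-11) = -(-528)*(-11) = -3*1936 = -5808)
42319/V = 42319/(-5808) = 42319*(-1/5808) = -42319/5808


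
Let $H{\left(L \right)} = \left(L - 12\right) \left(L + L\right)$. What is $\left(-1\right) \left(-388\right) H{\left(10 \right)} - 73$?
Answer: $-15593$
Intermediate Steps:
$H{\left(L \right)} = 2 L \left(-12 + L\right)$ ($H{\left(L \right)} = \left(-12 + L\right) 2 L = 2 L \left(-12 + L\right)$)
$\left(-1\right) \left(-388\right) H{\left(10 \right)} - 73 = \left(-1\right) \left(-388\right) 2 \cdot 10 \left(-12 + 10\right) - 73 = 388 \cdot 2 \cdot 10 \left(-2\right) - 73 = 388 \left(-40\right) - 73 = -15520 - 73 = -15593$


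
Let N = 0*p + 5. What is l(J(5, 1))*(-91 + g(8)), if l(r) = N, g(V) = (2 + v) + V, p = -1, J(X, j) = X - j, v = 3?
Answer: -390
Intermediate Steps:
N = 5 (N = 0*(-1) + 5 = 0 + 5 = 5)
g(V) = 5 + V (g(V) = (2 + 3) + V = 5 + V)
l(r) = 5
l(J(5, 1))*(-91 + g(8)) = 5*(-91 + (5 + 8)) = 5*(-91 + 13) = 5*(-78) = -390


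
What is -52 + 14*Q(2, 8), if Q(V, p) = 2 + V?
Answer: 4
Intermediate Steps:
-52 + 14*Q(2, 8) = -52 + 14*(2 + 2) = -52 + 14*4 = -52 + 56 = 4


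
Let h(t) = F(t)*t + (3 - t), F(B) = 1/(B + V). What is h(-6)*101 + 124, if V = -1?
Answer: 7837/7 ≈ 1119.6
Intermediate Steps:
F(B) = 1/(-1 + B) (F(B) = 1/(B - 1) = 1/(-1 + B))
h(t) = 3 - t + t/(-1 + t) (h(t) = t/(-1 + t) + (3 - t) = 3 - t + t/(-1 + t))
h(-6)*101 + 124 = ((-6 + (-1 - 6)*(3 - 1*(-6)))/(-1 - 6))*101 + 124 = ((-6 - 7*(3 + 6))/(-7))*101 + 124 = -(-6 - 7*9)/7*101 + 124 = -(-6 - 63)/7*101 + 124 = -⅐*(-69)*101 + 124 = (69/7)*101 + 124 = 6969/7 + 124 = 7837/7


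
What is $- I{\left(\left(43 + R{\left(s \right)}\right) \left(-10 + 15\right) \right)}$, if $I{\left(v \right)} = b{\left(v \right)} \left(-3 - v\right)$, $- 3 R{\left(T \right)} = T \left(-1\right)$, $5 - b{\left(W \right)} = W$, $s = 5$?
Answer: $- \frac{444745}{9} \approx -49416.0$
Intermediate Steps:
$b{\left(W \right)} = 5 - W$
$R{\left(T \right)} = \frac{T}{3}$ ($R{\left(T \right)} = - \frac{T \left(-1\right)}{3} = - \frac{\left(-1\right) T}{3} = \frac{T}{3}$)
$I{\left(v \right)} = \left(-3 - v\right) \left(5 - v\right)$ ($I{\left(v \right)} = \left(5 - v\right) \left(-3 - v\right) = \left(-3 - v\right) \left(5 - v\right)$)
$- I{\left(\left(43 + R{\left(s \right)}\right) \left(-10 + 15\right) \right)} = - \left(-5 + \left(43 + \frac{1}{3} \cdot 5\right) \left(-10 + 15\right)\right) \left(3 + \left(43 + \frac{1}{3} \cdot 5\right) \left(-10 + 15\right)\right) = - \left(-5 + \left(43 + \frac{5}{3}\right) 5\right) \left(3 + \left(43 + \frac{5}{3}\right) 5\right) = - \left(-5 + \frac{134}{3} \cdot 5\right) \left(3 + \frac{134}{3} \cdot 5\right) = - \left(-5 + \frac{670}{3}\right) \left(3 + \frac{670}{3}\right) = - \frac{655 \cdot 679}{3 \cdot 3} = \left(-1\right) \frac{444745}{9} = - \frac{444745}{9}$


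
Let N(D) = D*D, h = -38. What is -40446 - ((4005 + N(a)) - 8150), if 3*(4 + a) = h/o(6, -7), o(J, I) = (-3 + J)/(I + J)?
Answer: -2940385/81 ≈ -36301.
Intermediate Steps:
o(J, I) = (-3 + J)/(I + J)
a = 2/9 (a = -4 + (-38*(-7 + 6)/(-3 + 6))/3 = -4 + (-38/(3/(-1)))/3 = -4 + (-38/((-1*3)))/3 = -4 + (-38/(-3))/3 = -4 + (-38*(-1/3))/3 = -4 + (1/3)*(38/3) = -4 + 38/9 = 2/9 ≈ 0.22222)
N(D) = D**2
-40446 - ((4005 + N(a)) - 8150) = -40446 - ((4005 + (2/9)**2) - 8150) = -40446 - ((4005 + 4/81) - 8150) = -40446 - (324409/81 - 8150) = -40446 - 1*(-335741/81) = -40446 + 335741/81 = -2940385/81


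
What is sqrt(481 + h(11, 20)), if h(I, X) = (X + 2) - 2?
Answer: sqrt(501) ≈ 22.383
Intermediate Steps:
h(I, X) = X (h(I, X) = (2 + X) - 2 = X)
sqrt(481 + h(11, 20)) = sqrt(481 + 20) = sqrt(501)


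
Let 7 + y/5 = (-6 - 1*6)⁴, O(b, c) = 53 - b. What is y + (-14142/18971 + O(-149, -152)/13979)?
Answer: 27486005035929/265195609 ≈ 1.0364e+5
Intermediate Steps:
y = 103645 (y = -35 + 5*(-6 - 1*6)⁴ = -35 + 5*(-6 - 6)⁴ = -35 + 5*(-12)⁴ = -35 + 5*20736 = -35 + 103680 = 103645)
y + (-14142/18971 + O(-149, -152)/13979) = 103645 + (-14142/18971 + (53 - 1*(-149))/13979) = 103645 + (-14142*1/18971 + (53 + 149)*(1/13979)) = 103645 + (-14142/18971 + 202*(1/13979)) = 103645 + (-14142/18971 + 202/13979) = 103645 - 193858876/265195609 = 27486005035929/265195609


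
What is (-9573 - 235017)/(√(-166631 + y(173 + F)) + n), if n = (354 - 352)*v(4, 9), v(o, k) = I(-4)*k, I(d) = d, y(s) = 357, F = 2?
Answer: 8805240/85729 + 122295*I*√166274/85729 ≈ 102.71 + 581.69*I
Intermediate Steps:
v(o, k) = -4*k
n = -72 (n = (354 - 352)*(-4*9) = 2*(-36) = -72)
(-9573 - 235017)/(√(-166631 + y(173 + F)) + n) = (-9573 - 235017)/(√(-166631 + 357) - 72) = -244590/(√(-166274) - 72) = -244590/(I*√166274 - 72) = -244590/(-72 + I*√166274)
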